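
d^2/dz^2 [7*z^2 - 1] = 14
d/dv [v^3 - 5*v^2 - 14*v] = 3*v^2 - 10*v - 14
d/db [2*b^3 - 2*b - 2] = 6*b^2 - 2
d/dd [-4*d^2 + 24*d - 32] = 24 - 8*d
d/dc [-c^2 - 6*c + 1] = -2*c - 6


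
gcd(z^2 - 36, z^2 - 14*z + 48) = z - 6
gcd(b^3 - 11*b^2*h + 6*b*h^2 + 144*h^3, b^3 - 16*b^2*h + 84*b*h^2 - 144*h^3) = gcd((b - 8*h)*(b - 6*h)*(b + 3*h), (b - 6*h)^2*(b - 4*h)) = b - 6*h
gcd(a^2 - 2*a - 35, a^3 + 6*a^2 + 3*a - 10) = a + 5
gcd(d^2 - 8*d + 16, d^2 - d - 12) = d - 4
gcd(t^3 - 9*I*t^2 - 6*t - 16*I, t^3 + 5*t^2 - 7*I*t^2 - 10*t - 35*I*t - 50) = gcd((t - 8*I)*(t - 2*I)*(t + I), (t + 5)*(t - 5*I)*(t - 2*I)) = t - 2*I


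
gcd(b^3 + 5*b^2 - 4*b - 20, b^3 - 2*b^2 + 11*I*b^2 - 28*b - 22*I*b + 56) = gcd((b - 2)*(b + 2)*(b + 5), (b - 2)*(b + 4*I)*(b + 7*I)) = b - 2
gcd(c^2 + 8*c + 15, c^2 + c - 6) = c + 3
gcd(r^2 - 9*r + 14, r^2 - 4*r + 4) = r - 2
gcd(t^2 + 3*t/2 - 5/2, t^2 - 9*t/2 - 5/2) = 1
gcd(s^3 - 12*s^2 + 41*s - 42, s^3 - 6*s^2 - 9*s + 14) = s - 7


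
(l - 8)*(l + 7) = l^2 - l - 56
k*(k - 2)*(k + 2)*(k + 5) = k^4 + 5*k^3 - 4*k^2 - 20*k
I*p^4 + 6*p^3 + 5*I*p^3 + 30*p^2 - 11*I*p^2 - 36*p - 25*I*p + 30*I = (p + 6)*(p - 5*I)*(p - I)*(I*p - I)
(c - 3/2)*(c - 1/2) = c^2 - 2*c + 3/4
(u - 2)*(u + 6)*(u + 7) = u^3 + 11*u^2 + 16*u - 84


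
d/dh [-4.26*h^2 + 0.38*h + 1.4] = 0.38 - 8.52*h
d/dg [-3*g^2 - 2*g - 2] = -6*g - 2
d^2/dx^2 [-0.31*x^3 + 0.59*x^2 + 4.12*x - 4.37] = 1.18 - 1.86*x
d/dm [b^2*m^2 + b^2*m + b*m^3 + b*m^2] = b*(2*b*m + b + 3*m^2 + 2*m)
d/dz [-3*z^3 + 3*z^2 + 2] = 3*z*(2 - 3*z)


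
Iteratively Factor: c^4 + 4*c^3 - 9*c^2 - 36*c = (c - 3)*(c^3 + 7*c^2 + 12*c) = c*(c - 3)*(c^2 + 7*c + 12) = c*(c - 3)*(c + 4)*(c + 3)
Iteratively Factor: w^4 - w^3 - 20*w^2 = (w + 4)*(w^3 - 5*w^2) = (w - 5)*(w + 4)*(w^2) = w*(w - 5)*(w + 4)*(w)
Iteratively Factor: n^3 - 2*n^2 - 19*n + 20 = (n + 4)*(n^2 - 6*n + 5) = (n - 5)*(n + 4)*(n - 1)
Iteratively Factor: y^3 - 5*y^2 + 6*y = (y - 3)*(y^2 - 2*y) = y*(y - 3)*(y - 2)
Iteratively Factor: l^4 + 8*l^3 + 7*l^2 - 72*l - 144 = (l - 3)*(l^3 + 11*l^2 + 40*l + 48) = (l - 3)*(l + 4)*(l^2 + 7*l + 12) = (l - 3)*(l + 3)*(l + 4)*(l + 4)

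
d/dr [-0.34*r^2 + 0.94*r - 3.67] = 0.94 - 0.68*r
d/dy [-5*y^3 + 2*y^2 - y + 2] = -15*y^2 + 4*y - 1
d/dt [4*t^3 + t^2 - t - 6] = 12*t^2 + 2*t - 1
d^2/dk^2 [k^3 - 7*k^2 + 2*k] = 6*k - 14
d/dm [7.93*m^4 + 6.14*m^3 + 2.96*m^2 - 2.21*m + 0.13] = 31.72*m^3 + 18.42*m^2 + 5.92*m - 2.21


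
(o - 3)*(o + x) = o^2 + o*x - 3*o - 3*x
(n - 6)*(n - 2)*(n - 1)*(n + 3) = n^4 - 6*n^3 - 7*n^2 + 48*n - 36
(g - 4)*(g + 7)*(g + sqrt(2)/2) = g^3 + sqrt(2)*g^2/2 + 3*g^2 - 28*g + 3*sqrt(2)*g/2 - 14*sqrt(2)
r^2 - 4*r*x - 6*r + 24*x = (r - 6)*(r - 4*x)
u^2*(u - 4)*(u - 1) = u^4 - 5*u^3 + 4*u^2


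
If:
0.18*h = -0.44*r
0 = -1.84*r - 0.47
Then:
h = 0.62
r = -0.26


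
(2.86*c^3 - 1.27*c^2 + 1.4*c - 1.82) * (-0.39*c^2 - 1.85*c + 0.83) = -1.1154*c^5 - 4.7957*c^4 + 4.1773*c^3 - 2.9343*c^2 + 4.529*c - 1.5106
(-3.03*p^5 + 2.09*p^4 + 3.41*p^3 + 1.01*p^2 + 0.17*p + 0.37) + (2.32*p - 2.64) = -3.03*p^5 + 2.09*p^4 + 3.41*p^3 + 1.01*p^2 + 2.49*p - 2.27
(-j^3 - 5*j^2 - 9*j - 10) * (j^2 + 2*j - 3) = -j^5 - 7*j^4 - 16*j^3 - 13*j^2 + 7*j + 30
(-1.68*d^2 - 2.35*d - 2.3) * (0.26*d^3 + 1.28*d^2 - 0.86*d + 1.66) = -0.4368*d^5 - 2.7614*d^4 - 2.1612*d^3 - 3.7118*d^2 - 1.923*d - 3.818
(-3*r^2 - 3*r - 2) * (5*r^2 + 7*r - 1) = -15*r^4 - 36*r^3 - 28*r^2 - 11*r + 2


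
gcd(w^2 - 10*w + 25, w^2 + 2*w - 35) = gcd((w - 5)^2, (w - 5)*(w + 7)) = w - 5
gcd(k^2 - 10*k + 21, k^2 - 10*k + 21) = k^2 - 10*k + 21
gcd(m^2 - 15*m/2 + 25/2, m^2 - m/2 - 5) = m - 5/2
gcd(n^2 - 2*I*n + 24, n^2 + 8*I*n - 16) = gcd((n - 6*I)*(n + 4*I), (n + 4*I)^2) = n + 4*I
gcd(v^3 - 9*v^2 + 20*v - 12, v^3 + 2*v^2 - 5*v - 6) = v - 2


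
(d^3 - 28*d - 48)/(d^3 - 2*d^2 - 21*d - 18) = (d^2 + 6*d + 8)/(d^2 + 4*d + 3)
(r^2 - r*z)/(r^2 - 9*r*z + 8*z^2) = r/(r - 8*z)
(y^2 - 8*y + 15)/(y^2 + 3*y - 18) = (y - 5)/(y + 6)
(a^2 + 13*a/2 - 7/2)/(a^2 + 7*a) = (a - 1/2)/a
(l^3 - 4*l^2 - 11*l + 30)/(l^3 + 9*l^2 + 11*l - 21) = (l^2 - 7*l + 10)/(l^2 + 6*l - 7)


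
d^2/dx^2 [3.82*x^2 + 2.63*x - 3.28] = 7.64000000000000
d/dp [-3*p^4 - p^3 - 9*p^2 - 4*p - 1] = -12*p^3 - 3*p^2 - 18*p - 4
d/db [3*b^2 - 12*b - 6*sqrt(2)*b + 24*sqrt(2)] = 6*b - 12 - 6*sqrt(2)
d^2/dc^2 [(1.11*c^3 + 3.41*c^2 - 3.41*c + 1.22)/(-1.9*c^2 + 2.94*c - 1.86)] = (-24.819632*c^3 + 82.299984*c^2 - 54.457056*c + 1.232592)/(6.859*c^6 - 31.8402*c^5 + 69.41232*c^4 - 87.751944*c^3 + 67.951008*c^2 - 30.513672*c + 6.434856)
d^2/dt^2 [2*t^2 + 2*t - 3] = 4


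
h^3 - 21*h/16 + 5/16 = (h - 1)*(h - 1/4)*(h + 5/4)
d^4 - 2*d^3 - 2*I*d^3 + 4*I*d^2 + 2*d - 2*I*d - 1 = (d - I)^2*(-I*d + I)*(I*d - I)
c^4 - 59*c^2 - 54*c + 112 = (c - 8)*(c - 1)*(c + 2)*(c + 7)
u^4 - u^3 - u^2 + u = u*(u - 1)^2*(u + 1)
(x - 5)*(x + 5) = x^2 - 25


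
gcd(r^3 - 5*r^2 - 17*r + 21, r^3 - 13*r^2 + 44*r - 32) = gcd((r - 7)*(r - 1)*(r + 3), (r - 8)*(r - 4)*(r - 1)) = r - 1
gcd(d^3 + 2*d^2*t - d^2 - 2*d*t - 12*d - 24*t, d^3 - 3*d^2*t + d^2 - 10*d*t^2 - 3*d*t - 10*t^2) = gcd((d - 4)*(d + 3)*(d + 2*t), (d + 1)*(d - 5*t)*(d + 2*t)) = d + 2*t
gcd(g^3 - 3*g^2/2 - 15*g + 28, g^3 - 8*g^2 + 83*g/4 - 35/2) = g^2 - 11*g/2 + 7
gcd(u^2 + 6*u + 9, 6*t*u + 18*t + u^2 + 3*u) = u + 3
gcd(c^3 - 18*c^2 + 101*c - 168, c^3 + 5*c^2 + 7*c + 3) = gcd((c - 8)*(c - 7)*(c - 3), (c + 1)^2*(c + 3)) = 1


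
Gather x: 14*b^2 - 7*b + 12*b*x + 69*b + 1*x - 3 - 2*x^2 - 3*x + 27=14*b^2 + 62*b - 2*x^2 + x*(12*b - 2) + 24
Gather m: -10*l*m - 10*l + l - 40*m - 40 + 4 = -9*l + m*(-10*l - 40) - 36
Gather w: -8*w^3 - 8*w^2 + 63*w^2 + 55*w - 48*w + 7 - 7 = -8*w^3 + 55*w^2 + 7*w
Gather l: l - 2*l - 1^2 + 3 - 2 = -l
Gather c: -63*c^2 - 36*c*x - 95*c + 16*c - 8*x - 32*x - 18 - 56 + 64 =-63*c^2 + c*(-36*x - 79) - 40*x - 10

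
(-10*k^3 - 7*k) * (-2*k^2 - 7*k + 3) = 20*k^5 + 70*k^4 - 16*k^3 + 49*k^2 - 21*k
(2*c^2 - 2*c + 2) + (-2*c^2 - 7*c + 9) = 11 - 9*c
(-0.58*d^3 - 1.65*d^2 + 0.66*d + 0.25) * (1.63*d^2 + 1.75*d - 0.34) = -0.9454*d^5 - 3.7045*d^4 - 1.6145*d^3 + 2.1235*d^2 + 0.2131*d - 0.085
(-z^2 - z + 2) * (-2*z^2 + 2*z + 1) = 2*z^4 - 7*z^2 + 3*z + 2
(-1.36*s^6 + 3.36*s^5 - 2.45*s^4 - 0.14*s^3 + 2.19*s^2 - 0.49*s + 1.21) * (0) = 0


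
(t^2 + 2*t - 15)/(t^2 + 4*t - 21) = (t + 5)/(t + 7)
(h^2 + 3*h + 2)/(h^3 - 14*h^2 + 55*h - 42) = (h^2 + 3*h + 2)/(h^3 - 14*h^2 + 55*h - 42)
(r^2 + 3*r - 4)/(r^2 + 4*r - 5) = (r + 4)/(r + 5)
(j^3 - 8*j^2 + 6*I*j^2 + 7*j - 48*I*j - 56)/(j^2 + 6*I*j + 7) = j - 8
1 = 1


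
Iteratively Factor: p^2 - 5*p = (p - 5)*(p)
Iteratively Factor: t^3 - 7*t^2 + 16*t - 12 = (t - 2)*(t^2 - 5*t + 6) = (t - 3)*(t - 2)*(t - 2)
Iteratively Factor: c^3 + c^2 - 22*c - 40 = (c + 4)*(c^2 - 3*c - 10) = (c - 5)*(c + 4)*(c + 2)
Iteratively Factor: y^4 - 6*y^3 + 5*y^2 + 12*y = (y - 4)*(y^3 - 2*y^2 - 3*y) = y*(y - 4)*(y^2 - 2*y - 3) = y*(y - 4)*(y - 3)*(y + 1)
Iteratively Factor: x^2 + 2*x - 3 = (x - 1)*(x + 3)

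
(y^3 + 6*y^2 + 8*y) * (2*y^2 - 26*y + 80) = 2*y^5 - 14*y^4 - 60*y^3 + 272*y^2 + 640*y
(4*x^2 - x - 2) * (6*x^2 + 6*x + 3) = 24*x^4 + 18*x^3 - 6*x^2 - 15*x - 6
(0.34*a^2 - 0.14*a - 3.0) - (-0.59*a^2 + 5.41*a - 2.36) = 0.93*a^2 - 5.55*a - 0.64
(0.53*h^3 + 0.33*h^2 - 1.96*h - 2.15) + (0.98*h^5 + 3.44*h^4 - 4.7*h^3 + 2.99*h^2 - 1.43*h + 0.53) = 0.98*h^5 + 3.44*h^4 - 4.17*h^3 + 3.32*h^2 - 3.39*h - 1.62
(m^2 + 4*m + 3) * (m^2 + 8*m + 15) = m^4 + 12*m^3 + 50*m^2 + 84*m + 45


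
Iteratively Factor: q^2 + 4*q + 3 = (q + 3)*(q + 1)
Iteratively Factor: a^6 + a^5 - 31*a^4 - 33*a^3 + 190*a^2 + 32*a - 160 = (a + 1)*(a^5 - 31*a^3 - 2*a^2 + 192*a - 160) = (a - 5)*(a + 1)*(a^4 + 5*a^3 - 6*a^2 - 32*a + 32) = (a - 5)*(a + 1)*(a + 4)*(a^3 + a^2 - 10*a + 8) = (a - 5)*(a - 1)*(a + 1)*(a + 4)*(a^2 + 2*a - 8) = (a - 5)*(a - 2)*(a - 1)*(a + 1)*(a + 4)*(a + 4)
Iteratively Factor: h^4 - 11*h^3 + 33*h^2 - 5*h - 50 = (h - 5)*(h^3 - 6*h^2 + 3*h + 10) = (h - 5)^2*(h^2 - h - 2) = (h - 5)^2*(h - 2)*(h + 1)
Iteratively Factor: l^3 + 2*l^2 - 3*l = (l)*(l^2 + 2*l - 3) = l*(l - 1)*(l + 3)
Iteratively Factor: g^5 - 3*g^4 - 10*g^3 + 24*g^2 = (g)*(g^4 - 3*g^3 - 10*g^2 + 24*g) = g*(g + 3)*(g^3 - 6*g^2 + 8*g) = g*(g - 4)*(g + 3)*(g^2 - 2*g) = g*(g - 4)*(g - 2)*(g + 3)*(g)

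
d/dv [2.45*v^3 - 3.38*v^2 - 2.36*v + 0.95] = 7.35*v^2 - 6.76*v - 2.36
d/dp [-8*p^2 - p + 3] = -16*p - 1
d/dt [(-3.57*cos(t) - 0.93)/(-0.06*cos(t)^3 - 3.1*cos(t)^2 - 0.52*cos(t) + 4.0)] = (0.4284*cos(t)^3 + 11.2344*cos(t)^2 + 5.766*cos(t) + 14.7636)*sin(t)/(0.0036*cos(t)^6 + 0.372*cos(t)^5 + 9.6724*cos(t)^4 + 2.744*cos(t)^3 - 24.5296*cos(t)^2 - 4.16*cos(t) + 16.0)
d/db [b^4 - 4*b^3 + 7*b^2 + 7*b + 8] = 4*b^3 - 12*b^2 + 14*b + 7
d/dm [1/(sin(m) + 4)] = -cos(m)/(sin(m) + 4)^2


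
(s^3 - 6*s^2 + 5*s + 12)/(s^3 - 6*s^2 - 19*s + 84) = (s^2 - 3*s - 4)/(s^2 - 3*s - 28)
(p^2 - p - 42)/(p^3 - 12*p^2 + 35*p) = (p + 6)/(p*(p - 5))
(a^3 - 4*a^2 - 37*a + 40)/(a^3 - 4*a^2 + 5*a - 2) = (a^2 - 3*a - 40)/(a^2 - 3*a + 2)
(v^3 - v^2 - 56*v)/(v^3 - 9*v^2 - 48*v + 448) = v/(v - 8)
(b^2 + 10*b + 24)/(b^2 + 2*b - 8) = (b + 6)/(b - 2)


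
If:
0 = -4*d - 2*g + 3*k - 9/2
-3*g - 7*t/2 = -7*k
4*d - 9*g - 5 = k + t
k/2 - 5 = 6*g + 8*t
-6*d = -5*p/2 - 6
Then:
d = -16507/17608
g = -133/142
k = -824/2201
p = -20469/4402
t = 119/2201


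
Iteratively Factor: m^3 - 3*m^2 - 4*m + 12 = (m + 2)*(m^2 - 5*m + 6) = (m - 2)*(m + 2)*(m - 3)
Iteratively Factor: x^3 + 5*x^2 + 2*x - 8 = (x - 1)*(x^2 + 6*x + 8) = (x - 1)*(x + 2)*(x + 4)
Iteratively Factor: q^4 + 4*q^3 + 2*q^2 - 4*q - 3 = (q + 1)*(q^3 + 3*q^2 - q - 3) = (q + 1)^2*(q^2 + 2*q - 3) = (q + 1)^2*(q + 3)*(q - 1)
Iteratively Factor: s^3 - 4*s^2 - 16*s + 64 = (s + 4)*(s^2 - 8*s + 16) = (s - 4)*(s + 4)*(s - 4)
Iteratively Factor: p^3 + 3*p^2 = (p)*(p^2 + 3*p) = p^2*(p + 3)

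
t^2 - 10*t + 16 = (t - 8)*(t - 2)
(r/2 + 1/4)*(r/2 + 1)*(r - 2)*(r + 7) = r^4/4 + 15*r^3/8 - r^2/8 - 15*r/2 - 7/2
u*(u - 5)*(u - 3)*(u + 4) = u^4 - 4*u^3 - 17*u^2 + 60*u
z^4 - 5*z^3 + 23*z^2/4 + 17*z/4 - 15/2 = (z - 5/2)*(z - 2)*(z - 3/2)*(z + 1)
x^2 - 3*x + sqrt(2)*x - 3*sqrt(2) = (x - 3)*(x + sqrt(2))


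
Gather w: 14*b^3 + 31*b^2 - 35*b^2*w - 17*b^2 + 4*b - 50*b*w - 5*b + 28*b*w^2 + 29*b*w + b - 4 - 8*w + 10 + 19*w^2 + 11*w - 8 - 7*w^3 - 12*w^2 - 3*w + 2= 14*b^3 + 14*b^2 - 7*w^3 + w^2*(28*b + 7) + w*(-35*b^2 - 21*b)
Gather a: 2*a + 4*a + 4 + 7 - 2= 6*a + 9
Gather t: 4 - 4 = 0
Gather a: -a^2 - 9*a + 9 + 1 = -a^2 - 9*a + 10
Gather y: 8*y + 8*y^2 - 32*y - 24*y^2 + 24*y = -16*y^2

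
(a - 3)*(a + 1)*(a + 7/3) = a^3 + a^2/3 - 23*a/3 - 7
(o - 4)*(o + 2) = o^2 - 2*o - 8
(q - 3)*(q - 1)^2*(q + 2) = q^4 - 3*q^3 - 3*q^2 + 11*q - 6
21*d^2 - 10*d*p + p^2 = (-7*d + p)*(-3*d + p)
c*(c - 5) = c^2 - 5*c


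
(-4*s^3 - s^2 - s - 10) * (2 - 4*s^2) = 16*s^5 + 4*s^4 - 4*s^3 + 38*s^2 - 2*s - 20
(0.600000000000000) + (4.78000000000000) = 5.38000000000000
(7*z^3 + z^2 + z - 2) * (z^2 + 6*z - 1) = 7*z^5 + 43*z^4 + 3*z^2 - 13*z + 2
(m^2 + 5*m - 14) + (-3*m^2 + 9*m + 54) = -2*m^2 + 14*m + 40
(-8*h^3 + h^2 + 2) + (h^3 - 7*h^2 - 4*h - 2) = -7*h^3 - 6*h^2 - 4*h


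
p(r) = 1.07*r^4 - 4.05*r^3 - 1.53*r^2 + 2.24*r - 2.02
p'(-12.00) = -9106.48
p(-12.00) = 28936.70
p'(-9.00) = -4074.49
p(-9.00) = 9826.61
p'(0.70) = -4.39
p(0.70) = -2.33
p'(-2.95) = -204.35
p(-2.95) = 163.07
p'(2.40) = -15.92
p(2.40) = -25.94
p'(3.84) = 53.68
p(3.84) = -12.65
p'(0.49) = -1.67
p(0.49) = -1.70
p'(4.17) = 88.55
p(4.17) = 10.58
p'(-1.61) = -42.19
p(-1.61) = 14.50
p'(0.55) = -2.41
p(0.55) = -1.83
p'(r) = 4.28*r^3 - 12.15*r^2 - 3.06*r + 2.24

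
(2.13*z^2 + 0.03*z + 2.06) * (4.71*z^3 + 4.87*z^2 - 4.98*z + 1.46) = 10.0323*z^5 + 10.5144*z^4 - 0.758699999999999*z^3 + 12.9926*z^2 - 10.215*z + 3.0076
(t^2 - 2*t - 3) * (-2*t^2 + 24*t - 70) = -2*t^4 + 28*t^3 - 112*t^2 + 68*t + 210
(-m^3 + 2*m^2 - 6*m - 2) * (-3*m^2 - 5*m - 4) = 3*m^5 - m^4 + 12*m^3 + 28*m^2 + 34*m + 8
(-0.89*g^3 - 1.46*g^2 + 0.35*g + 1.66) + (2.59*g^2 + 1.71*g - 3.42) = -0.89*g^3 + 1.13*g^2 + 2.06*g - 1.76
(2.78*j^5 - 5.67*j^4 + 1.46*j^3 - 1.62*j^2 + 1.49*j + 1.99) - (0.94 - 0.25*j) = 2.78*j^5 - 5.67*j^4 + 1.46*j^3 - 1.62*j^2 + 1.74*j + 1.05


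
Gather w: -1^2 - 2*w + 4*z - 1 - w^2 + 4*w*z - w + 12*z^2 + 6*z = -w^2 + w*(4*z - 3) + 12*z^2 + 10*z - 2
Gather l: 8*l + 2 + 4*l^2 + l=4*l^2 + 9*l + 2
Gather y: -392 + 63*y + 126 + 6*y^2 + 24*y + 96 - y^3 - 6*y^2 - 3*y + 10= -y^3 + 84*y - 160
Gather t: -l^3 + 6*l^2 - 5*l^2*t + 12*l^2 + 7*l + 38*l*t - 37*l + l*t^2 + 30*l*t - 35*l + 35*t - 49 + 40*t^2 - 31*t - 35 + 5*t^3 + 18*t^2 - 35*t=-l^3 + 18*l^2 - 65*l + 5*t^3 + t^2*(l + 58) + t*(-5*l^2 + 68*l - 31) - 84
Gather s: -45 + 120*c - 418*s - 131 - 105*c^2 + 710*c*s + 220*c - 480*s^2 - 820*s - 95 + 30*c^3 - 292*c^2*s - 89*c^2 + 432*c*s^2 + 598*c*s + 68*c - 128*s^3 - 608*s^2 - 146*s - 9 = 30*c^3 - 194*c^2 + 408*c - 128*s^3 + s^2*(432*c - 1088) + s*(-292*c^2 + 1308*c - 1384) - 280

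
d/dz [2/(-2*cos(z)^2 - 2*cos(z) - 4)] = -(2*cos(z) + 1)*sin(z)/(cos(z)^2 + cos(z) + 2)^2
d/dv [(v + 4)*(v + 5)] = 2*v + 9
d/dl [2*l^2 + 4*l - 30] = 4*l + 4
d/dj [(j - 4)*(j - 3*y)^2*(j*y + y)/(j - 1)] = y*(j - 3*y)*(-(j - 4)*(j + 1)*(j - 3*y) + (j - 1)*(2*(j - 4)*(j + 1) + (j - 4)*(j - 3*y) + (j + 1)*(j - 3*y)))/(j - 1)^2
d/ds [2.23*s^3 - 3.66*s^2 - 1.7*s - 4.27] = 6.69*s^2 - 7.32*s - 1.7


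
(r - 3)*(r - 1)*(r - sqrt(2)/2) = r^3 - 4*r^2 - sqrt(2)*r^2/2 + 2*sqrt(2)*r + 3*r - 3*sqrt(2)/2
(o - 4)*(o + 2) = o^2 - 2*o - 8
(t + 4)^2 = t^2 + 8*t + 16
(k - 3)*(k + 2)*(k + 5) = k^3 + 4*k^2 - 11*k - 30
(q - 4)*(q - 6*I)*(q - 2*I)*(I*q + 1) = I*q^4 + 9*q^3 - 4*I*q^3 - 36*q^2 - 20*I*q^2 - 12*q + 80*I*q + 48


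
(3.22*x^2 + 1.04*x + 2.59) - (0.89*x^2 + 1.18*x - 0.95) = 2.33*x^2 - 0.14*x + 3.54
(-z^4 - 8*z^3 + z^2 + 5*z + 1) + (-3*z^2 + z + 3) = -z^4 - 8*z^3 - 2*z^2 + 6*z + 4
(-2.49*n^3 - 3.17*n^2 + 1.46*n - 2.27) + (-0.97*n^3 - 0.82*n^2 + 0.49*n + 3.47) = -3.46*n^3 - 3.99*n^2 + 1.95*n + 1.2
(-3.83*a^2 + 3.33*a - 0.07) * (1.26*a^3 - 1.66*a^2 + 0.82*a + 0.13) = -4.8258*a^5 + 10.5536*a^4 - 8.7566*a^3 + 2.3489*a^2 + 0.3755*a - 0.0091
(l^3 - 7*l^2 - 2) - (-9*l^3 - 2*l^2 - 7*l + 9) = 10*l^3 - 5*l^2 + 7*l - 11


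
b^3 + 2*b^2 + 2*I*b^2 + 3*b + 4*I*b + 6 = (b + 2)*(b - I)*(b + 3*I)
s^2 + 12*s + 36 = (s + 6)^2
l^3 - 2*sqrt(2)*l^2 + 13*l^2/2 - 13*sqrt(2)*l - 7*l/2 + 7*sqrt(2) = (l - 1/2)*(l + 7)*(l - 2*sqrt(2))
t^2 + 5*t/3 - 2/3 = (t - 1/3)*(t + 2)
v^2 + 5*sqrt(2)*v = v*(v + 5*sqrt(2))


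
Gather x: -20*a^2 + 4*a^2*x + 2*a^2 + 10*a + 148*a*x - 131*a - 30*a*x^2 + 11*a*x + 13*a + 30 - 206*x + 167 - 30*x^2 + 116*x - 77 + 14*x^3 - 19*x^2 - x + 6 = -18*a^2 - 108*a + 14*x^3 + x^2*(-30*a - 49) + x*(4*a^2 + 159*a - 91) + 126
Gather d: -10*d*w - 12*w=-10*d*w - 12*w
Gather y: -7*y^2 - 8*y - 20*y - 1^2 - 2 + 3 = -7*y^2 - 28*y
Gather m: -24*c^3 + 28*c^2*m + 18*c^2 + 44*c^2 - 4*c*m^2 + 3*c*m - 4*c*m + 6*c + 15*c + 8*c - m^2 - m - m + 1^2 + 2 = -24*c^3 + 62*c^2 + 29*c + m^2*(-4*c - 1) + m*(28*c^2 - c - 2) + 3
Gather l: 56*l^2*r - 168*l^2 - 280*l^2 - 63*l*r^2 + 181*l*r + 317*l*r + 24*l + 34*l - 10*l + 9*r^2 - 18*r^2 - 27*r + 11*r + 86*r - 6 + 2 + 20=l^2*(56*r - 448) + l*(-63*r^2 + 498*r + 48) - 9*r^2 + 70*r + 16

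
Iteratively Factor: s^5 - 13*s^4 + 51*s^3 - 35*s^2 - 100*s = (s - 4)*(s^4 - 9*s^3 + 15*s^2 + 25*s) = (s - 5)*(s - 4)*(s^3 - 4*s^2 - 5*s) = (s - 5)*(s - 4)*(s + 1)*(s^2 - 5*s) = (s - 5)^2*(s - 4)*(s + 1)*(s)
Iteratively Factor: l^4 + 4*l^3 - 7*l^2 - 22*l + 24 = (l - 1)*(l^3 + 5*l^2 - 2*l - 24) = (l - 1)*(l + 4)*(l^2 + l - 6) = (l - 1)*(l + 3)*(l + 4)*(l - 2)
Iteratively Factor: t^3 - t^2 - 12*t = (t + 3)*(t^2 - 4*t) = (t - 4)*(t + 3)*(t)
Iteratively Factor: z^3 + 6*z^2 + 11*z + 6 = (z + 2)*(z^2 + 4*z + 3) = (z + 1)*(z + 2)*(z + 3)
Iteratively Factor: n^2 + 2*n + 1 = (n + 1)*(n + 1)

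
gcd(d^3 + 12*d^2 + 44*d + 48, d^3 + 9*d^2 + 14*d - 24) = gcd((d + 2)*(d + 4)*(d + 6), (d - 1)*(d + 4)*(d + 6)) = d^2 + 10*d + 24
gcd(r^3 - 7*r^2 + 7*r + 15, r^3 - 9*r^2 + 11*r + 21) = r^2 - 2*r - 3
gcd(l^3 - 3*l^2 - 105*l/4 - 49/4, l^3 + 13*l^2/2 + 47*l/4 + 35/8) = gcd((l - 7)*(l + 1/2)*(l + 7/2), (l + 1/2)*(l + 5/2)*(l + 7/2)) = l^2 + 4*l + 7/4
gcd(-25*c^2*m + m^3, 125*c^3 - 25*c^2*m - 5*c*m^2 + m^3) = 25*c^2 - m^2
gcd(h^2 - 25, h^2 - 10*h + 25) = h - 5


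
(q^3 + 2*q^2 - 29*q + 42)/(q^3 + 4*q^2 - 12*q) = (q^2 + 4*q - 21)/(q*(q + 6))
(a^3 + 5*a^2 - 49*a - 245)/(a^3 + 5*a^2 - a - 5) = (a^2 - 49)/(a^2 - 1)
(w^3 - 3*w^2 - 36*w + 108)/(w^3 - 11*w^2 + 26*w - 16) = (w^3 - 3*w^2 - 36*w + 108)/(w^3 - 11*w^2 + 26*w - 16)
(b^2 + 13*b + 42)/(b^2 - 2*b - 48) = (b + 7)/(b - 8)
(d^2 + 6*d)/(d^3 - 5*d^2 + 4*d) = (d + 6)/(d^2 - 5*d + 4)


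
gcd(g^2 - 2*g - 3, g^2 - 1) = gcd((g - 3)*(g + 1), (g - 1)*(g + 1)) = g + 1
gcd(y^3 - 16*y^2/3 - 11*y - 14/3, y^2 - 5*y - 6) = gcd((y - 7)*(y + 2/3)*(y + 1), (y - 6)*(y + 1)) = y + 1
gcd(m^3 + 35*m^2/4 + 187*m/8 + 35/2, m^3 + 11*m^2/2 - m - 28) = m^2 + 15*m/2 + 14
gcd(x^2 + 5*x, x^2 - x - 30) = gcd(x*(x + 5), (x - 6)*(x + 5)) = x + 5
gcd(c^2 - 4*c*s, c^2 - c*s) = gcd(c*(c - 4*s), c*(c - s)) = c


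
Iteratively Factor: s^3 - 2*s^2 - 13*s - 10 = (s + 2)*(s^2 - 4*s - 5) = (s - 5)*(s + 2)*(s + 1)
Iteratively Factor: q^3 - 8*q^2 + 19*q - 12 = (q - 1)*(q^2 - 7*q + 12) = (q - 3)*(q - 1)*(q - 4)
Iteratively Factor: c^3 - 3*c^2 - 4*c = (c + 1)*(c^2 - 4*c) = (c - 4)*(c + 1)*(c)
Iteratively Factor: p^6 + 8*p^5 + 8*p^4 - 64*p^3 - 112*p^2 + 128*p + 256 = (p - 2)*(p^5 + 10*p^4 + 28*p^3 - 8*p^2 - 128*p - 128) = (p - 2)*(p + 4)*(p^4 + 6*p^3 + 4*p^2 - 24*p - 32) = (p - 2)*(p + 2)*(p + 4)*(p^3 + 4*p^2 - 4*p - 16) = (p - 2)*(p + 2)*(p + 4)^2*(p^2 - 4) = (p - 2)*(p + 2)^2*(p + 4)^2*(p - 2)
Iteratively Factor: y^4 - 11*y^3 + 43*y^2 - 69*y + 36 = (y - 4)*(y^3 - 7*y^2 + 15*y - 9) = (y - 4)*(y - 3)*(y^2 - 4*y + 3) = (y - 4)*(y - 3)^2*(y - 1)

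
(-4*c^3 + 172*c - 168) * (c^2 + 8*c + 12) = -4*c^5 - 32*c^4 + 124*c^3 + 1208*c^2 + 720*c - 2016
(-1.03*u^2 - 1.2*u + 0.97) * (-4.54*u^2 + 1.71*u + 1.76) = 4.6762*u^4 + 3.6867*u^3 - 8.2686*u^2 - 0.4533*u + 1.7072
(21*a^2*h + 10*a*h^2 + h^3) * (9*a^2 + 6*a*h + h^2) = 189*a^4*h + 216*a^3*h^2 + 90*a^2*h^3 + 16*a*h^4 + h^5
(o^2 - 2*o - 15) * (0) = 0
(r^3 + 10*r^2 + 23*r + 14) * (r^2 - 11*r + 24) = r^5 - r^4 - 63*r^3 + r^2 + 398*r + 336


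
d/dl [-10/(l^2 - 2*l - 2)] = 20*(l - 1)/(-l^2 + 2*l + 2)^2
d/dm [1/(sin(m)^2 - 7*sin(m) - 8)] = (7 - 2*sin(m))*cos(m)/((sin(m) - 8)^2*(sin(m) + 1)^2)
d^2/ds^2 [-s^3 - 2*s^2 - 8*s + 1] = -6*s - 4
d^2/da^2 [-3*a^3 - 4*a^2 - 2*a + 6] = -18*a - 8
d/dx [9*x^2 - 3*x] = 18*x - 3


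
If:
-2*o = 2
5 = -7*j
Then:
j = -5/7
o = -1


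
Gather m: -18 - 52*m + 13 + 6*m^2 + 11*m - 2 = 6*m^2 - 41*m - 7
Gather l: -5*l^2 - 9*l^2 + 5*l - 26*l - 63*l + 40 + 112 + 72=-14*l^2 - 84*l + 224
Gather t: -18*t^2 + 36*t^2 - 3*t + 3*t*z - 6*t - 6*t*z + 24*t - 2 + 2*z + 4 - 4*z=18*t^2 + t*(15 - 3*z) - 2*z + 2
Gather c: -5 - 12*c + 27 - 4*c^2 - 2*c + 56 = -4*c^2 - 14*c + 78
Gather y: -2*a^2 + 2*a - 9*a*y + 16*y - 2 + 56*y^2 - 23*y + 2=-2*a^2 + 2*a + 56*y^2 + y*(-9*a - 7)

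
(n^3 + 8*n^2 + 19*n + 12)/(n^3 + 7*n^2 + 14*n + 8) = (n + 3)/(n + 2)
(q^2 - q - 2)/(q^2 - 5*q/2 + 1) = 2*(q + 1)/(2*q - 1)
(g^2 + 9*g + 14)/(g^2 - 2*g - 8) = (g + 7)/(g - 4)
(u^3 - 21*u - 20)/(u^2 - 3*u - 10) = (u^2 + 5*u + 4)/(u + 2)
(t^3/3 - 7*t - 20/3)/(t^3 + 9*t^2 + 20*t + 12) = (t^2 - t - 20)/(3*(t^2 + 8*t + 12))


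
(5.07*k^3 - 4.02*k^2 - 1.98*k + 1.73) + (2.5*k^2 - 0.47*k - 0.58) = 5.07*k^3 - 1.52*k^2 - 2.45*k + 1.15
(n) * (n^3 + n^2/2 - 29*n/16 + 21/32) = n^4 + n^3/2 - 29*n^2/16 + 21*n/32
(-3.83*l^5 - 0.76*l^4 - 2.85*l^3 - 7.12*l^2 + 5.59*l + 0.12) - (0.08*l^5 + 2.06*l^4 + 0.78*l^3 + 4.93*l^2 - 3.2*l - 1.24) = -3.91*l^5 - 2.82*l^4 - 3.63*l^3 - 12.05*l^2 + 8.79*l + 1.36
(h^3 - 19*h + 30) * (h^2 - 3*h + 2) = h^5 - 3*h^4 - 17*h^3 + 87*h^2 - 128*h + 60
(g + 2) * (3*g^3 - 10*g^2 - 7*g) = 3*g^4 - 4*g^3 - 27*g^2 - 14*g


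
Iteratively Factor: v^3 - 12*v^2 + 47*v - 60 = (v - 4)*(v^2 - 8*v + 15) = (v - 5)*(v - 4)*(v - 3)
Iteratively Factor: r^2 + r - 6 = (r - 2)*(r + 3)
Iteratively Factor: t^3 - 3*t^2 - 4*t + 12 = (t - 3)*(t^2 - 4) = (t - 3)*(t + 2)*(t - 2)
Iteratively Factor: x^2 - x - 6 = (x + 2)*(x - 3)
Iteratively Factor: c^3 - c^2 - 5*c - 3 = (c + 1)*(c^2 - 2*c - 3) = (c - 3)*(c + 1)*(c + 1)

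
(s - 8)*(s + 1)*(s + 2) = s^3 - 5*s^2 - 22*s - 16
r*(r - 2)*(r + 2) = r^3 - 4*r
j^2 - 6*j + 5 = (j - 5)*(j - 1)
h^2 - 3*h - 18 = (h - 6)*(h + 3)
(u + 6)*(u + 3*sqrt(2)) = u^2 + 3*sqrt(2)*u + 6*u + 18*sqrt(2)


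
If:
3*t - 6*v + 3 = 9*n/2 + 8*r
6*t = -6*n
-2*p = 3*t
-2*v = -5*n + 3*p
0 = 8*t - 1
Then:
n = -1/8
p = -3/16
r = 33/64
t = 1/8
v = -1/32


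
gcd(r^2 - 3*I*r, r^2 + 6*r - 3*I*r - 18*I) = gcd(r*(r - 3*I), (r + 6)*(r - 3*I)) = r - 3*I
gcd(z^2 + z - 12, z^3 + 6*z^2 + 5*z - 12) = z + 4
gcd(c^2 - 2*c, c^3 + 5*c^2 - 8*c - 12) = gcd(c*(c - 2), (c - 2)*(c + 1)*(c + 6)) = c - 2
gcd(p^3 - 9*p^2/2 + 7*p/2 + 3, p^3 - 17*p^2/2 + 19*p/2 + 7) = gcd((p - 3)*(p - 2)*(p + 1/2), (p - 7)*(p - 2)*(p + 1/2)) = p^2 - 3*p/2 - 1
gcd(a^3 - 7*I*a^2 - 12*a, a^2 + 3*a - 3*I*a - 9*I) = a - 3*I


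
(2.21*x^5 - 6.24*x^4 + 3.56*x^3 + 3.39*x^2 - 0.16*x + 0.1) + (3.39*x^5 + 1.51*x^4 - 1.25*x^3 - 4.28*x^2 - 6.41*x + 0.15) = 5.6*x^5 - 4.73*x^4 + 2.31*x^3 - 0.89*x^2 - 6.57*x + 0.25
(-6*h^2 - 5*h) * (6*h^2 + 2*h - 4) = -36*h^4 - 42*h^3 + 14*h^2 + 20*h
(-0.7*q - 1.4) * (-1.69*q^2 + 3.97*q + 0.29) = 1.183*q^3 - 0.413*q^2 - 5.761*q - 0.406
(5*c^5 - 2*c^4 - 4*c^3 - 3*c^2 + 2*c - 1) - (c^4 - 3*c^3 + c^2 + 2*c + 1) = 5*c^5 - 3*c^4 - c^3 - 4*c^2 - 2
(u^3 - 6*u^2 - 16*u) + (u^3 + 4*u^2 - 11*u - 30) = 2*u^3 - 2*u^2 - 27*u - 30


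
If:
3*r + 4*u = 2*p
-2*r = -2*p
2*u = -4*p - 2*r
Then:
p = 0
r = 0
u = 0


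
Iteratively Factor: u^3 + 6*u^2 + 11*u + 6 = (u + 1)*(u^2 + 5*u + 6) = (u + 1)*(u + 3)*(u + 2)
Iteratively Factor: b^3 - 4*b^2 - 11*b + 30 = (b - 2)*(b^2 - 2*b - 15) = (b - 5)*(b - 2)*(b + 3)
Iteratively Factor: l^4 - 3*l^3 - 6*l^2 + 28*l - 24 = (l + 3)*(l^3 - 6*l^2 + 12*l - 8) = (l - 2)*(l + 3)*(l^2 - 4*l + 4) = (l - 2)^2*(l + 3)*(l - 2)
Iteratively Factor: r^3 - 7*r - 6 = (r + 2)*(r^2 - 2*r - 3) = (r + 1)*(r + 2)*(r - 3)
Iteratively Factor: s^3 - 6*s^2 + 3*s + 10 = (s - 5)*(s^2 - s - 2) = (s - 5)*(s + 1)*(s - 2)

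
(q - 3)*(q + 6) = q^2 + 3*q - 18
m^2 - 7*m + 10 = (m - 5)*(m - 2)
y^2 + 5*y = y*(y + 5)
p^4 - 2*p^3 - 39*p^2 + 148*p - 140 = (p - 5)*(p - 2)^2*(p + 7)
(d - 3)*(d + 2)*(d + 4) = d^3 + 3*d^2 - 10*d - 24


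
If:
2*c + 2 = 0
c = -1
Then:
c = -1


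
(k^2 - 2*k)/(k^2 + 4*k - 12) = k/(k + 6)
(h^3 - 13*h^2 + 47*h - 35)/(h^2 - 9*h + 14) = (h^2 - 6*h + 5)/(h - 2)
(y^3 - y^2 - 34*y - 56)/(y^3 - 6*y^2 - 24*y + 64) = (y^2 - 5*y - 14)/(y^2 - 10*y + 16)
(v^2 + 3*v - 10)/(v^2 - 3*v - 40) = (v - 2)/(v - 8)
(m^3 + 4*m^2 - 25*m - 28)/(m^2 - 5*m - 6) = (m^2 + 3*m - 28)/(m - 6)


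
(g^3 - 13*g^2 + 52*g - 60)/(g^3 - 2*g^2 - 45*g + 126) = (g^2 - 7*g + 10)/(g^2 + 4*g - 21)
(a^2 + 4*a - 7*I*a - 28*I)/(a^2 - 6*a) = (a^2 + a*(4 - 7*I) - 28*I)/(a*(a - 6))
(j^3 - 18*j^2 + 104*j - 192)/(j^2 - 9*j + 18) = (j^2 - 12*j + 32)/(j - 3)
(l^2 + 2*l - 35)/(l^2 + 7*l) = (l - 5)/l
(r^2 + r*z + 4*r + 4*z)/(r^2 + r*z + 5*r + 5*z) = (r + 4)/(r + 5)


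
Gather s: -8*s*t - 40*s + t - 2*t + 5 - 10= s*(-8*t - 40) - t - 5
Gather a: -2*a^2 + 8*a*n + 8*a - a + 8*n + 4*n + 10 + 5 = -2*a^2 + a*(8*n + 7) + 12*n + 15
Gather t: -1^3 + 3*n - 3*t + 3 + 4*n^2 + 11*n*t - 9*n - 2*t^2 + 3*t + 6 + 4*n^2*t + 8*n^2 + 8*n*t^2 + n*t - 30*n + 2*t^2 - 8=12*n^2 + 8*n*t^2 - 36*n + t*(4*n^2 + 12*n)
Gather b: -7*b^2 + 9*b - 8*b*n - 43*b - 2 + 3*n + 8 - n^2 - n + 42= -7*b^2 + b*(-8*n - 34) - n^2 + 2*n + 48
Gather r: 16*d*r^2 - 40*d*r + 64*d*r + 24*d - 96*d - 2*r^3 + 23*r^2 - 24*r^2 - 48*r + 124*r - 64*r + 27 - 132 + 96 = -72*d - 2*r^3 + r^2*(16*d - 1) + r*(24*d + 12) - 9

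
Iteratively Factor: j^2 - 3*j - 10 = (j + 2)*(j - 5)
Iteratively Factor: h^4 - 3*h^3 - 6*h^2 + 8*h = (h)*(h^3 - 3*h^2 - 6*h + 8) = h*(h - 4)*(h^2 + h - 2) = h*(h - 4)*(h - 1)*(h + 2)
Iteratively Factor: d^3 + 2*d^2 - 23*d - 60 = (d + 4)*(d^2 - 2*d - 15) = (d + 3)*(d + 4)*(d - 5)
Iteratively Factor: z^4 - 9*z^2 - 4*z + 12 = (z - 3)*(z^3 + 3*z^2 - 4) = (z - 3)*(z + 2)*(z^2 + z - 2) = (z - 3)*(z - 1)*(z + 2)*(z + 2)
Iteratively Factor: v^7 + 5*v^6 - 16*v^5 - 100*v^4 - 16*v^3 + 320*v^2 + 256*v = (v + 1)*(v^6 + 4*v^5 - 20*v^4 - 80*v^3 + 64*v^2 + 256*v) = (v + 1)*(v + 4)*(v^5 - 20*v^3 + 64*v) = (v + 1)*(v + 2)*(v + 4)*(v^4 - 2*v^3 - 16*v^2 + 32*v) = (v + 1)*(v + 2)*(v + 4)^2*(v^3 - 6*v^2 + 8*v) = (v - 4)*(v + 1)*(v + 2)*(v + 4)^2*(v^2 - 2*v) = v*(v - 4)*(v + 1)*(v + 2)*(v + 4)^2*(v - 2)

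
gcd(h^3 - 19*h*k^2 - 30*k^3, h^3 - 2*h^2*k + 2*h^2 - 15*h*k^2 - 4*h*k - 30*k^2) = h^2 - 2*h*k - 15*k^2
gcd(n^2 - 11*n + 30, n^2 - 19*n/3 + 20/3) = n - 5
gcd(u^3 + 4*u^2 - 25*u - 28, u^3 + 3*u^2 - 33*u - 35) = u^2 + 8*u + 7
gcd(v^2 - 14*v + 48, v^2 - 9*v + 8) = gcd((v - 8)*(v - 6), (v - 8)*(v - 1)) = v - 8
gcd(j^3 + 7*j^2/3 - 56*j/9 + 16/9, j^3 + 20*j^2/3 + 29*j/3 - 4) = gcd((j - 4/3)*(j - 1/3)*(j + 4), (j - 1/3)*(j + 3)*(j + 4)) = j^2 + 11*j/3 - 4/3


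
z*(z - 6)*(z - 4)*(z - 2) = z^4 - 12*z^3 + 44*z^2 - 48*z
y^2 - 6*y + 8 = (y - 4)*(y - 2)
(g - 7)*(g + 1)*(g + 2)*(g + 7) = g^4 + 3*g^3 - 47*g^2 - 147*g - 98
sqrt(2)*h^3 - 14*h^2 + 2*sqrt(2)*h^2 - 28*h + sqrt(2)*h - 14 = (h + 1)*(h - 7*sqrt(2))*(sqrt(2)*h + sqrt(2))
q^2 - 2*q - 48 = (q - 8)*(q + 6)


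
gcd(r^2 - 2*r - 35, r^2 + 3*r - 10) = r + 5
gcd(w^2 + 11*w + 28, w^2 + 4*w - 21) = w + 7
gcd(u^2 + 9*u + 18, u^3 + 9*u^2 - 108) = u + 6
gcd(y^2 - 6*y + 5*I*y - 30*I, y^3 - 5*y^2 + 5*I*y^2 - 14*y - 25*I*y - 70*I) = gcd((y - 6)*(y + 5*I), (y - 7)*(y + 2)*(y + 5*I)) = y + 5*I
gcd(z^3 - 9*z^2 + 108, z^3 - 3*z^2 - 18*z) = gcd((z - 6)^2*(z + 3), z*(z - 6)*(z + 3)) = z^2 - 3*z - 18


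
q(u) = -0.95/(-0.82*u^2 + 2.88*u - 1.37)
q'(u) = -0.95*(1.64*u - 2.88)/(-0.82*u^2 + 2.88*u - 1.37)^2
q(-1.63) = 0.12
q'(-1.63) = 0.08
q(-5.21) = 0.02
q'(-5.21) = 0.01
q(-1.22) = 0.16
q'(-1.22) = 0.12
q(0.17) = 1.05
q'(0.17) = 3.02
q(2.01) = -0.86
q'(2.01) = -0.32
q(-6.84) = 0.02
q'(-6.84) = 0.00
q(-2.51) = 0.07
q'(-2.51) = 0.04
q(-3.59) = 0.04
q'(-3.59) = 0.02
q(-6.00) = 0.02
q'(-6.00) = 0.01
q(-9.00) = 0.01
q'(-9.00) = 0.00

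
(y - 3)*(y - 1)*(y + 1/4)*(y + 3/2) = y^4 - 9*y^3/4 - 29*y^2/8 + 15*y/4 + 9/8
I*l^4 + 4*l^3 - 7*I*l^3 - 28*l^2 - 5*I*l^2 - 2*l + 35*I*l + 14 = (l - 7)*(l - 2*I)*(l - I)*(I*l + 1)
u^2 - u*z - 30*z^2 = (u - 6*z)*(u + 5*z)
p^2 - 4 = (p - 2)*(p + 2)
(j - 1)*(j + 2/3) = j^2 - j/3 - 2/3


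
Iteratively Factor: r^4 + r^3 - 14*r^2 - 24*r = (r)*(r^3 + r^2 - 14*r - 24) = r*(r - 4)*(r^2 + 5*r + 6) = r*(r - 4)*(r + 2)*(r + 3)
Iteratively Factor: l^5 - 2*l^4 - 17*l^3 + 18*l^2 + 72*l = (l - 3)*(l^4 + l^3 - 14*l^2 - 24*l) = l*(l - 3)*(l^3 + l^2 - 14*l - 24) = l*(l - 4)*(l - 3)*(l^2 + 5*l + 6) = l*(l - 4)*(l - 3)*(l + 2)*(l + 3)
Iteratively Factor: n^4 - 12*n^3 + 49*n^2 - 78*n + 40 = (n - 1)*(n^3 - 11*n^2 + 38*n - 40) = (n - 2)*(n - 1)*(n^2 - 9*n + 20) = (n - 4)*(n - 2)*(n - 1)*(n - 5)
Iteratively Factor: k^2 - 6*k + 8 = (k - 2)*(k - 4)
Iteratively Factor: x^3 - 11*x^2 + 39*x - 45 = (x - 5)*(x^2 - 6*x + 9) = (x - 5)*(x - 3)*(x - 3)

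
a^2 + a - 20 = (a - 4)*(a + 5)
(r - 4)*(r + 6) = r^2 + 2*r - 24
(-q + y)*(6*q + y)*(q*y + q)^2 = -6*q^4*y^2 - 12*q^4*y - 6*q^4 + 5*q^3*y^3 + 10*q^3*y^2 + 5*q^3*y + q^2*y^4 + 2*q^2*y^3 + q^2*y^2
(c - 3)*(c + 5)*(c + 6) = c^3 + 8*c^2 - 3*c - 90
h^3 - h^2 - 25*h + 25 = (h - 5)*(h - 1)*(h + 5)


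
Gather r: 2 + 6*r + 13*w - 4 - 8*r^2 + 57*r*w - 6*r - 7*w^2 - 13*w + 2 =-8*r^2 + 57*r*w - 7*w^2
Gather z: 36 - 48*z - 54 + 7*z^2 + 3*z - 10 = 7*z^2 - 45*z - 28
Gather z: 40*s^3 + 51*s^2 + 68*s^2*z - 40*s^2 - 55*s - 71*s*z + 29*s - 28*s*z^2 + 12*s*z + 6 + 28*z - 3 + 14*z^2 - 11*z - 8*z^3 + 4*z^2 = 40*s^3 + 11*s^2 - 26*s - 8*z^3 + z^2*(18 - 28*s) + z*(68*s^2 - 59*s + 17) + 3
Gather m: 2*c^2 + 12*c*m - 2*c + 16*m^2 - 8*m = 2*c^2 - 2*c + 16*m^2 + m*(12*c - 8)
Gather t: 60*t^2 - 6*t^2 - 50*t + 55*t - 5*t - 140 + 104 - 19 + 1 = 54*t^2 - 54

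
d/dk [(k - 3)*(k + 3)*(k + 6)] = 3*k^2 + 12*k - 9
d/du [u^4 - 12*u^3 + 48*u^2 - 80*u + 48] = 4*u^3 - 36*u^2 + 96*u - 80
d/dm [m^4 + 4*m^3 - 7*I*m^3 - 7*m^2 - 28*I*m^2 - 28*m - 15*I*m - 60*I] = 4*m^3 + m^2*(12 - 21*I) + m*(-14 - 56*I) - 28 - 15*I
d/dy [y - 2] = 1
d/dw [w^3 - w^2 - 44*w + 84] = 3*w^2 - 2*w - 44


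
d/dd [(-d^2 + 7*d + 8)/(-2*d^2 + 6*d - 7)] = (8*d^2 + 46*d - 97)/(4*d^4 - 24*d^3 + 64*d^2 - 84*d + 49)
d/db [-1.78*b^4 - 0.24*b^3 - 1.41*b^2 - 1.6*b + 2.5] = -7.12*b^3 - 0.72*b^2 - 2.82*b - 1.6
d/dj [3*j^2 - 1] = 6*j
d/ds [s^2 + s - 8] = 2*s + 1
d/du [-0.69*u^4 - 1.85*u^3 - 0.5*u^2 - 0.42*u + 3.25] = -2.76*u^3 - 5.55*u^2 - 1.0*u - 0.42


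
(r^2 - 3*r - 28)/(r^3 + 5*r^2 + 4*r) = (r - 7)/(r*(r + 1))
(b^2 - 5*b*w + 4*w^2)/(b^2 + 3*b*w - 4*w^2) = (b - 4*w)/(b + 4*w)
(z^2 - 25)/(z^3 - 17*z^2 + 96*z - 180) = (z + 5)/(z^2 - 12*z + 36)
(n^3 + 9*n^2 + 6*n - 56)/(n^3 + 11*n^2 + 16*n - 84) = (n + 4)/(n + 6)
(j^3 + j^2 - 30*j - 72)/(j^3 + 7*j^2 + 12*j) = (j - 6)/j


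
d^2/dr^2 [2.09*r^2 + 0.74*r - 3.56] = 4.18000000000000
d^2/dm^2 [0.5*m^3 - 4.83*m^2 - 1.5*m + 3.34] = 3.0*m - 9.66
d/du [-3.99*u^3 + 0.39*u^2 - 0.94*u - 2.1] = -11.97*u^2 + 0.78*u - 0.94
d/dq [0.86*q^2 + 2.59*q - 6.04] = 1.72*q + 2.59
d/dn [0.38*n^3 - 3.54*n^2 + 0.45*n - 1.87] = 1.14*n^2 - 7.08*n + 0.45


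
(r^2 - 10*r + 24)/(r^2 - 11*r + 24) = (r^2 - 10*r + 24)/(r^2 - 11*r + 24)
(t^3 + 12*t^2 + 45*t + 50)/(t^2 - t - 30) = (t^2 + 7*t + 10)/(t - 6)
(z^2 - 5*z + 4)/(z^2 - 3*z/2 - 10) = 2*(z - 1)/(2*z + 5)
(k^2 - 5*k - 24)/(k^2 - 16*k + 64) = (k + 3)/(k - 8)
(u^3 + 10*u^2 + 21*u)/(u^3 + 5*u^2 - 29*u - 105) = u/(u - 5)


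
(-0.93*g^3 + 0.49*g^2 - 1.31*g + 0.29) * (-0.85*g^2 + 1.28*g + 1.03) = 0.7905*g^5 - 1.6069*g^4 + 0.7828*g^3 - 1.4186*g^2 - 0.9781*g + 0.2987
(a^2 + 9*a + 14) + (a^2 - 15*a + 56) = 2*a^2 - 6*a + 70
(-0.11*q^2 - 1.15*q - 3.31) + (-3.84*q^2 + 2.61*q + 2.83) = -3.95*q^2 + 1.46*q - 0.48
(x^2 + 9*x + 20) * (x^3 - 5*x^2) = x^5 + 4*x^4 - 25*x^3 - 100*x^2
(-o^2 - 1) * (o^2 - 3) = -o^4 + 2*o^2 + 3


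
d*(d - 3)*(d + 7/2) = d^3 + d^2/2 - 21*d/2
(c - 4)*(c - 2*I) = c^2 - 4*c - 2*I*c + 8*I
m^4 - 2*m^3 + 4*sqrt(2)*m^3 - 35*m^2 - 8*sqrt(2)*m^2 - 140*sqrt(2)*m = m*(m - 7)*(m + 5)*(m + 4*sqrt(2))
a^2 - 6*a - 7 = (a - 7)*(a + 1)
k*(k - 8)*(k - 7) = k^3 - 15*k^2 + 56*k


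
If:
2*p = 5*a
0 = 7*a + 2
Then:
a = -2/7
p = -5/7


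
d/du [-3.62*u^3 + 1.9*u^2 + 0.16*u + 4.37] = -10.86*u^2 + 3.8*u + 0.16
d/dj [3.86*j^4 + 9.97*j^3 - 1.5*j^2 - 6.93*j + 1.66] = 15.44*j^3 + 29.91*j^2 - 3.0*j - 6.93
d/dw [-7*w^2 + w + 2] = 1 - 14*w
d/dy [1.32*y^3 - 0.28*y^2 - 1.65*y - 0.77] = 3.96*y^2 - 0.56*y - 1.65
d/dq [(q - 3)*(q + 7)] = 2*q + 4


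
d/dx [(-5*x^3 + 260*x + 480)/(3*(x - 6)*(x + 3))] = 5*(-x^4 + 6*x^3 + 2*x^2 - 192*x - 648)/(3*(x^4 - 6*x^3 - 27*x^2 + 108*x + 324))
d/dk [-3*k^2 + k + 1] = 1 - 6*k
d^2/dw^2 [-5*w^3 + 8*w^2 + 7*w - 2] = 16 - 30*w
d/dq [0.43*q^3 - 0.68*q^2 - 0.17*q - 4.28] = 1.29*q^2 - 1.36*q - 0.17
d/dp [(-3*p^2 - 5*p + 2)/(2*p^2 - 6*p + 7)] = (28*p^2 - 50*p - 23)/(4*p^4 - 24*p^3 + 64*p^2 - 84*p + 49)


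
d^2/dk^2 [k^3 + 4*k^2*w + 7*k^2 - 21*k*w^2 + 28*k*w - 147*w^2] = 6*k + 8*w + 14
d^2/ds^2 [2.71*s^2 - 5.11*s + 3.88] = 5.42000000000000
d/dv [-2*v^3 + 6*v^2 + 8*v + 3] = -6*v^2 + 12*v + 8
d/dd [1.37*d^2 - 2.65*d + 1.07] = 2.74*d - 2.65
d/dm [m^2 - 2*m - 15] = 2*m - 2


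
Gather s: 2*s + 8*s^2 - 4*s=8*s^2 - 2*s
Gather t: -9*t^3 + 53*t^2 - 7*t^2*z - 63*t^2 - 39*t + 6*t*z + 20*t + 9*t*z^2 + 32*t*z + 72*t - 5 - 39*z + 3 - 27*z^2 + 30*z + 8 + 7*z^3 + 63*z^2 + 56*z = -9*t^3 + t^2*(-7*z - 10) + t*(9*z^2 + 38*z + 53) + 7*z^3 + 36*z^2 + 47*z + 6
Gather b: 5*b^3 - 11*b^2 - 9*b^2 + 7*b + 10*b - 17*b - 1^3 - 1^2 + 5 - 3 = 5*b^3 - 20*b^2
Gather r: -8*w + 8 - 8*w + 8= 16 - 16*w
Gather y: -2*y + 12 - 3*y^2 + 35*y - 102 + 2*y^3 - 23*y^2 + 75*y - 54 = 2*y^3 - 26*y^2 + 108*y - 144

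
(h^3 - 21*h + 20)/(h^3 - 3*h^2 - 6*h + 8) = (h + 5)/(h + 2)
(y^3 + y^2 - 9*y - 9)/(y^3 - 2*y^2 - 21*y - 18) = (y - 3)/(y - 6)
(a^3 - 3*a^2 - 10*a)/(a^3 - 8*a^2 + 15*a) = (a + 2)/(a - 3)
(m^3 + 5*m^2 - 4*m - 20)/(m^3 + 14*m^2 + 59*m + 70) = (m - 2)/(m + 7)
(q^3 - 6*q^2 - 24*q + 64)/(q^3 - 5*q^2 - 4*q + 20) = (q^2 - 4*q - 32)/(q^2 - 3*q - 10)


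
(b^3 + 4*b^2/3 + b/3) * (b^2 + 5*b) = b^5 + 19*b^4/3 + 7*b^3 + 5*b^2/3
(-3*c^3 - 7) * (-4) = 12*c^3 + 28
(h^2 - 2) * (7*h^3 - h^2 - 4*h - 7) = 7*h^5 - h^4 - 18*h^3 - 5*h^2 + 8*h + 14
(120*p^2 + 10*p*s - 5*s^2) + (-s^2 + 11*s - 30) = 120*p^2 + 10*p*s - 6*s^2 + 11*s - 30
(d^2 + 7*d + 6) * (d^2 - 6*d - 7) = d^4 + d^3 - 43*d^2 - 85*d - 42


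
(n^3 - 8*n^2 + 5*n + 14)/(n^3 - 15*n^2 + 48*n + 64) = (n^2 - 9*n + 14)/(n^2 - 16*n + 64)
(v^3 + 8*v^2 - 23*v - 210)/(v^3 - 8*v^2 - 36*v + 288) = (v^2 + 2*v - 35)/(v^2 - 14*v + 48)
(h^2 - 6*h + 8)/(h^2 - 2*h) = (h - 4)/h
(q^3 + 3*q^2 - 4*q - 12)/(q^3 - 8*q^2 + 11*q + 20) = (q^3 + 3*q^2 - 4*q - 12)/(q^3 - 8*q^2 + 11*q + 20)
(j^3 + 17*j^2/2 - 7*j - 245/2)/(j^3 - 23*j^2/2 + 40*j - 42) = (j^2 + 12*j + 35)/(j^2 - 8*j + 12)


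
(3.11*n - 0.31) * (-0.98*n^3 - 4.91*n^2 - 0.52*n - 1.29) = -3.0478*n^4 - 14.9663*n^3 - 0.0951*n^2 - 3.8507*n + 0.3999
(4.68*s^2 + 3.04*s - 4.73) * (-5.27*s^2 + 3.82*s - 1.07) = -24.6636*s^4 + 1.8568*s^3 + 31.5323*s^2 - 21.3214*s + 5.0611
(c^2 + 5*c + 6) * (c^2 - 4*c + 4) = c^4 + c^3 - 10*c^2 - 4*c + 24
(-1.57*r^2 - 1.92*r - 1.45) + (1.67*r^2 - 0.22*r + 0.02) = 0.0999999999999999*r^2 - 2.14*r - 1.43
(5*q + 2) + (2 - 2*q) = 3*q + 4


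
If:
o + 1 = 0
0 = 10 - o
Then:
No Solution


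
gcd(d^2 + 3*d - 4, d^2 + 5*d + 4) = d + 4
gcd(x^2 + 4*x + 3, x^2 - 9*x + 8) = 1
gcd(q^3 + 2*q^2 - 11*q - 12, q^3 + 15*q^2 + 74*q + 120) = q + 4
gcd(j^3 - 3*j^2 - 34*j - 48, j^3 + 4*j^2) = 1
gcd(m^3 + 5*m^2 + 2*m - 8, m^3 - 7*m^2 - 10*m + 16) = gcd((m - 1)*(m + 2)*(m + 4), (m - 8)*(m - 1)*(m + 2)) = m^2 + m - 2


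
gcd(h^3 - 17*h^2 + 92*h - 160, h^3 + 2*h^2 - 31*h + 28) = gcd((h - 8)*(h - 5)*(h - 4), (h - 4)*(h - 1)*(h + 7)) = h - 4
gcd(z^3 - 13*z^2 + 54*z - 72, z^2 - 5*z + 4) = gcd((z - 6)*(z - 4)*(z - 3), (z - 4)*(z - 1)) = z - 4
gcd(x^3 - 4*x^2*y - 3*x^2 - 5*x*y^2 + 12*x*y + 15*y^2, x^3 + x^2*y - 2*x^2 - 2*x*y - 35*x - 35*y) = x + y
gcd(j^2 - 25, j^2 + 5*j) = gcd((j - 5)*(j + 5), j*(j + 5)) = j + 5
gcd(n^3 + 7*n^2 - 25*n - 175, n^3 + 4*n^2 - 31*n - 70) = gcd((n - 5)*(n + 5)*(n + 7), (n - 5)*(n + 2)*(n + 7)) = n^2 + 2*n - 35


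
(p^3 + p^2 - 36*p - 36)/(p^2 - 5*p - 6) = p + 6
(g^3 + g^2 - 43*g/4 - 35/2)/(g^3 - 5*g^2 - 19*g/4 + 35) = (g + 2)/(g - 4)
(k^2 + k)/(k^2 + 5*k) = (k + 1)/(k + 5)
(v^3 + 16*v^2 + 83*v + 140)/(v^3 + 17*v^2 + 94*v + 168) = (v + 5)/(v + 6)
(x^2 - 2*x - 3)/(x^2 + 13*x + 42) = (x^2 - 2*x - 3)/(x^2 + 13*x + 42)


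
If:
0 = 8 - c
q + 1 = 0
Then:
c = 8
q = -1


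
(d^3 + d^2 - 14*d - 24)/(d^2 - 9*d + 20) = (d^2 + 5*d + 6)/(d - 5)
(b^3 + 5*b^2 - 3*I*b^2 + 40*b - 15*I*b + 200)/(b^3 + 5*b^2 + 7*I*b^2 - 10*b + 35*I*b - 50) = (b - 8*I)/(b + 2*I)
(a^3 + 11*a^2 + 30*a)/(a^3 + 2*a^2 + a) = (a^2 + 11*a + 30)/(a^2 + 2*a + 1)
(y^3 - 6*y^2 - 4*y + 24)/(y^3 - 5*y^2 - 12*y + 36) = (y + 2)/(y + 3)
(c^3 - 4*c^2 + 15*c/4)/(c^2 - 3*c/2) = c - 5/2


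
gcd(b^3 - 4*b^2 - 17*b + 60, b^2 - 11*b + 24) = b - 3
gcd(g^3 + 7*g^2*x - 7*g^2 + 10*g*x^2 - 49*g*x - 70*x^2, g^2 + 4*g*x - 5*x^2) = g + 5*x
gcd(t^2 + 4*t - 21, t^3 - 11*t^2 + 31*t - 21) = t - 3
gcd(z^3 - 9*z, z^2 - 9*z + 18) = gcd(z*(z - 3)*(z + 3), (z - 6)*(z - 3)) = z - 3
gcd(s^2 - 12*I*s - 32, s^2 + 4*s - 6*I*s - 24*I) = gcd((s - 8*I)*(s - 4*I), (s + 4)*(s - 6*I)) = 1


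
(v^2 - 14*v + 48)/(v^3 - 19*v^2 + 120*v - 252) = (v - 8)/(v^2 - 13*v + 42)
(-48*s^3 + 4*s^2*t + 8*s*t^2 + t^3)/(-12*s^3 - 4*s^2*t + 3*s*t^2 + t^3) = (24*s^2 + 10*s*t + t^2)/(6*s^2 + 5*s*t + t^2)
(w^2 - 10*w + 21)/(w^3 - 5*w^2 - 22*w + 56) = (w - 3)/(w^2 + 2*w - 8)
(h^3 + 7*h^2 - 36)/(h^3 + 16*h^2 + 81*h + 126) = (h - 2)/(h + 7)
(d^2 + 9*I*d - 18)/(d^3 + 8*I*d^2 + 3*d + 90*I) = (d + 3*I)/(d^2 + 2*I*d + 15)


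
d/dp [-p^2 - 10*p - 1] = -2*p - 10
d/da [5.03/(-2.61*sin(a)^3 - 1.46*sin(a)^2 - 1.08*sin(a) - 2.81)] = (39.3849*sin(a)^2 + 14.6876*sin(a) + 5.4324)*cos(a)/(2.61*sin(a)^3 + 1.46*sin(a)^2 + 1.08*sin(a) + 2.81)^2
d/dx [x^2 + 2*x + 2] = 2*x + 2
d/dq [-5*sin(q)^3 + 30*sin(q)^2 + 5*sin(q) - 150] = 5*(-3*sin(q)^2 + 12*sin(q) + 1)*cos(q)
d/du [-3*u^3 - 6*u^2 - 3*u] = -9*u^2 - 12*u - 3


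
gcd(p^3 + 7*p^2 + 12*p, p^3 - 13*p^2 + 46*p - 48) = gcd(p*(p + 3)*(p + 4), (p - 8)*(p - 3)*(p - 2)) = 1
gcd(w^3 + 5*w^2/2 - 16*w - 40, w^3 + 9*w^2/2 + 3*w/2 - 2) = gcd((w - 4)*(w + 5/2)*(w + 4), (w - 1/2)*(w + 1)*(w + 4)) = w + 4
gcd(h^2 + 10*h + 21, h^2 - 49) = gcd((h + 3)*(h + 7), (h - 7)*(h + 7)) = h + 7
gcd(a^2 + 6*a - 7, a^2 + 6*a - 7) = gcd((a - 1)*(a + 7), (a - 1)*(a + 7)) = a^2 + 6*a - 7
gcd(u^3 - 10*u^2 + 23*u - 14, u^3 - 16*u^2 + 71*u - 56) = u^2 - 8*u + 7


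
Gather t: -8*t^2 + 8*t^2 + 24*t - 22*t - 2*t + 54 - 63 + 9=0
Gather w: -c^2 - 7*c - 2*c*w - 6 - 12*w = -c^2 - 7*c + w*(-2*c - 12) - 6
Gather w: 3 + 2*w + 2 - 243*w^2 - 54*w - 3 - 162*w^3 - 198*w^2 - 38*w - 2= -162*w^3 - 441*w^2 - 90*w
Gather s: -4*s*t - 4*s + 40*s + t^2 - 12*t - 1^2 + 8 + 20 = s*(36 - 4*t) + t^2 - 12*t + 27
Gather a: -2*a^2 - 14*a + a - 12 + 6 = -2*a^2 - 13*a - 6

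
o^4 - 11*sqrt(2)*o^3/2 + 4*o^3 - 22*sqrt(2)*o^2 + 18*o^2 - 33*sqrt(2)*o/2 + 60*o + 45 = (o + 1)*(o + 3)*(o - 3*sqrt(2))*(o - 5*sqrt(2)/2)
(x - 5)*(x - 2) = x^2 - 7*x + 10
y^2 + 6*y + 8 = (y + 2)*(y + 4)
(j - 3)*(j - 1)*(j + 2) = j^3 - 2*j^2 - 5*j + 6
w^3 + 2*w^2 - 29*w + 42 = (w - 3)*(w - 2)*(w + 7)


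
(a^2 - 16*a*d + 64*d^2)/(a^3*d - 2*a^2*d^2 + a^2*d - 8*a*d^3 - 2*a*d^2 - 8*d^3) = (-a^2 + 16*a*d - 64*d^2)/(d*(-a^3 + 2*a^2*d - a^2 + 8*a*d^2 + 2*a*d + 8*d^2))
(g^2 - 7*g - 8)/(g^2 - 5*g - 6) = (g - 8)/(g - 6)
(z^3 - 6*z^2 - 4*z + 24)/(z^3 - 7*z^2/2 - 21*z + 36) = 2*(z^2 - 4)/(2*z^2 + 5*z - 12)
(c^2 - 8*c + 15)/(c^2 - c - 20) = (c - 3)/(c + 4)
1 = 1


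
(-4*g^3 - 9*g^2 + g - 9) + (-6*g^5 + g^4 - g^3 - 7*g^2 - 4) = -6*g^5 + g^4 - 5*g^3 - 16*g^2 + g - 13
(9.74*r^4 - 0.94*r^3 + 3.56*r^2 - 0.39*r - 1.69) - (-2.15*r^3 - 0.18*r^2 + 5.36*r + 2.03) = 9.74*r^4 + 1.21*r^3 + 3.74*r^2 - 5.75*r - 3.72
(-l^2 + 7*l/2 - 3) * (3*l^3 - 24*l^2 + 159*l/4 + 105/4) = -3*l^5 + 69*l^4/2 - 531*l^3/4 + 1479*l^2/8 - 219*l/8 - 315/4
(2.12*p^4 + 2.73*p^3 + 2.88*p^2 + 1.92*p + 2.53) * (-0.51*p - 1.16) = -1.0812*p^5 - 3.8515*p^4 - 4.6356*p^3 - 4.32*p^2 - 3.5175*p - 2.9348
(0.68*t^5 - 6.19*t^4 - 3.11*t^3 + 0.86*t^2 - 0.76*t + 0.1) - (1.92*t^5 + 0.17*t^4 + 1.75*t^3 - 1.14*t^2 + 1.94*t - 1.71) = -1.24*t^5 - 6.36*t^4 - 4.86*t^3 + 2.0*t^2 - 2.7*t + 1.81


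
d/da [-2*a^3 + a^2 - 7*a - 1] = -6*a^2 + 2*a - 7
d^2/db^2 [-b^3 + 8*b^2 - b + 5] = 16 - 6*b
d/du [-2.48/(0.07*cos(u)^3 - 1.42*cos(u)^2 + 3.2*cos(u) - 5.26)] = (-0.5208*cos(u)^2 + 7.0432*cos(u) - 7.936)*sin(u)/(0.07*cos(u)^3 - 1.42*cos(u)^2 + 3.2*cos(u) - 5.26)^2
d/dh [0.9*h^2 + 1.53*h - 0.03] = 1.8*h + 1.53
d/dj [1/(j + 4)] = -1/(j + 4)^2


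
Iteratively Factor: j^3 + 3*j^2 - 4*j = (j + 4)*(j^2 - j) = (j - 1)*(j + 4)*(j)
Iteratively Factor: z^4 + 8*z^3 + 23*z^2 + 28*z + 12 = (z + 2)*(z^3 + 6*z^2 + 11*z + 6) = (z + 2)*(z + 3)*(z^2 + 3*z + 2) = (z + 1)*(z + 2)*(z + 3)*(z + 2)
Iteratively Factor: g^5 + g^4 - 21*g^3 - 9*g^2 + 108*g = (g)*(g^4 + g^3 - 21*g^2 - 9*g + 108) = g*(g + 4)*(g^3 - 3*g^2 - 9*g + 27) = g*(g - 3)*(g + 4)*(g^2 - 9) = g*(g - 3)^2*(g + 4)*(g + 3)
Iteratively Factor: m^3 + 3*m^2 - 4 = (m + 2)*(m^2 + m - 2) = (m + 2)^2*(m - 1)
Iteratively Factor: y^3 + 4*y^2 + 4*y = (y + 2)*(y^2 + 2*y) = (y + 2)^2*(y)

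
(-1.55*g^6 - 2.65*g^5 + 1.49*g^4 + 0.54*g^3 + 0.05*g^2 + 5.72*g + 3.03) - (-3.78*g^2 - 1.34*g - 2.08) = -1.55*g^6 - 2.65*g^5 + 1.49*g^4 + 0.54*g^3 + 3.83*g^2 + 7.06*g + 5.11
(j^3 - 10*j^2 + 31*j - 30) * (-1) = -j^3 + 10*j^2 - 31*j + 30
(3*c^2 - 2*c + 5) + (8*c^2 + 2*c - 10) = 11*c^2 - 5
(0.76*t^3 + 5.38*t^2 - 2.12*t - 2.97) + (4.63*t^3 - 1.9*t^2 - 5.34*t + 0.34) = 5.39*t^3 + 3.48*t^2 - 7.46*t - 2.63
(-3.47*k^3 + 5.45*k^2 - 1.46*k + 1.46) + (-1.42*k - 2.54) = -3.47*k^3 + 5.45*k^2 - 2.88*k - 1.08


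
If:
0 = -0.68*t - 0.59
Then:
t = -0.87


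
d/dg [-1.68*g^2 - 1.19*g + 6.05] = -3.36*g - 1.19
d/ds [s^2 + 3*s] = 2*s + 3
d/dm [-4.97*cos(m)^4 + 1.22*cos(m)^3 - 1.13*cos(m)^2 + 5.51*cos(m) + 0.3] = (19.88*cos(m)^3 - 3.66*cos(m)^2 + 2.26*cos(m) - 5.51)*sin(m)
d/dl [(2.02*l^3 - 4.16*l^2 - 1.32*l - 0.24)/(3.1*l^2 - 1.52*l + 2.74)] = (6.262*l^4 - 6.14080000000001*l^3 + 27.0196*l^2 - 21.3088*l - 3.9816)/(9.61*l^4 - 9.424*l^3 + 19.2984*l^2 - 8.3296*l + 7.5076)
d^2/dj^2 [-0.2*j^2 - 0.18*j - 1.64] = -0.400000000000000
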